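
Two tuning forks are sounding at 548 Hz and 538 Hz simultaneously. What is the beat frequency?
10 Hz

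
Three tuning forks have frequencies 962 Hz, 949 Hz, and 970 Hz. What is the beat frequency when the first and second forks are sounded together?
13 Hz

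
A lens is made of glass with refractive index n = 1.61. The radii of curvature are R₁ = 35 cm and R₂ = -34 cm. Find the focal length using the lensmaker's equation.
1/f = (n − 1)(1/R₁ − 1/R₂) → f = 28.27 cm (converging lens)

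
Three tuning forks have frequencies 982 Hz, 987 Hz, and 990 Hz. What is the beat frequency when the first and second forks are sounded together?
5 Hz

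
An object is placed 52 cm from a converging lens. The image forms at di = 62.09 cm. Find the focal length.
1/f = 1/do + 1/di → f = 28.3 cm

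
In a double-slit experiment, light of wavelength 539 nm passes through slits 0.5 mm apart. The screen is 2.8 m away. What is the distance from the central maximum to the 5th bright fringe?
y = mλL/d = 15.09 mm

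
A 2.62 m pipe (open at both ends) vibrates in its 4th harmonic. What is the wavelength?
λₙ = 2L/n = 1.31 m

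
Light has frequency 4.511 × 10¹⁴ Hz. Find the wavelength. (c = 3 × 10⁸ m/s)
λ = c/f = 665 nm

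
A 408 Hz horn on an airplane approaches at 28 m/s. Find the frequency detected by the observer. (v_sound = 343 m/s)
f_obs = f·v/(v − v_s) = 444.3 Hz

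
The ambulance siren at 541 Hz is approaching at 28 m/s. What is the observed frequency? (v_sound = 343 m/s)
f_obs = f·v/(v − v_s) = 589.1 Hz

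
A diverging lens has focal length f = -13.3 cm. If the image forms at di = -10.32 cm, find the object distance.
1/do = 1/f − 1/di → do = 46.06 cm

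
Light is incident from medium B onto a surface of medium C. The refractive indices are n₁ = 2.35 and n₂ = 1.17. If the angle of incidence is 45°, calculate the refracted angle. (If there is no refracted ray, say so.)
sin θ₂ = (n₁/n₂)·sin θ₁ = 1.42 > 1, so there is no refracted ray — the light undergoes total internal reflection.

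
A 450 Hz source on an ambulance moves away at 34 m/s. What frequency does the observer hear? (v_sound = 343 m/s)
f_obs = f·v/(v + v_s) = 409.4 Hz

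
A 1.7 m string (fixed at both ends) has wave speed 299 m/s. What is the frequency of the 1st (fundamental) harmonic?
fₙ = nv/(2L) = 87.94 Hz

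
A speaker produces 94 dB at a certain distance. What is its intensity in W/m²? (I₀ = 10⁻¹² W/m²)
I = I₀·10^(β/10) = 2.51 × 10⁻³ W/m²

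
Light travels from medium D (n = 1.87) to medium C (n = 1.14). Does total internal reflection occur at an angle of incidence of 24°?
θc = arcsin(n₂/n₁) = 37.56°; 24° < θc, so no — the ray refracts.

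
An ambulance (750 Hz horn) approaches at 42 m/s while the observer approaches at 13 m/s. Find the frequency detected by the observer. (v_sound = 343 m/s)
f_obs = f·(v + v_o)/(v − v_s) = 887 Hz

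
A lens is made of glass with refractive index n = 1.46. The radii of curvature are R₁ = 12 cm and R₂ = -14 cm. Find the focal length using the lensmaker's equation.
1/f = (n − 1)(1/R₁ − 1/R₂) → f = 14.05 cm (converging lens)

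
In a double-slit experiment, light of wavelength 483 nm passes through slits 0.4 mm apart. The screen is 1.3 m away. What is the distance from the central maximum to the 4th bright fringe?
y = mλL/d = 6.279 mm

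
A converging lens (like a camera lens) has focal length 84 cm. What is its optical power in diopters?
P = 1/f = 1.19 D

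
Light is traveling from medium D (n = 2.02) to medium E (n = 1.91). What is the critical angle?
θc = arcsin(n₂/n₁) = 71°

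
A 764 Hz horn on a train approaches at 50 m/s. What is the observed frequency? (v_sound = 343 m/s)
f_obs = f·v/(v − v_s) = 894.4 Hz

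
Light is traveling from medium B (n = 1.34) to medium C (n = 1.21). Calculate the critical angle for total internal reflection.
θc = arcsin(n₂/n₁) = 64.55°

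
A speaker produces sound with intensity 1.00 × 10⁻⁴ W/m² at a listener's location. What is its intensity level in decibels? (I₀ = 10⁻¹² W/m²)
β = 10·log₁₀(I/I₀) = 80 dB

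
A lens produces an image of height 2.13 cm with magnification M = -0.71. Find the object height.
ho = |hi|/|M| = 3 cm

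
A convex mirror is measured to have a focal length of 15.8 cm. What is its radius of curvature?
R = 2|f| = 31.6 cm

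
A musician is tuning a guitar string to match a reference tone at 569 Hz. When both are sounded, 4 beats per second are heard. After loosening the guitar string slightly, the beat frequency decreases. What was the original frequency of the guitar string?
573 Hz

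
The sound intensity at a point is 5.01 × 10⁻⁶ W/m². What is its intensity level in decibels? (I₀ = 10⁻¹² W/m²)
β = 10·log₁₀(I/I₀) = 67 dB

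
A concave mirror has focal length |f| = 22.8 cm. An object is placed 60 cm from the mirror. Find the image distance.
f = +22.8 cm (concave); 1/di = 1/f − 1/do → di = 36.77 cm (real image, in front of mirror)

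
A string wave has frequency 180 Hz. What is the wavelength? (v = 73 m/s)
λ = v/f = 0.4056 m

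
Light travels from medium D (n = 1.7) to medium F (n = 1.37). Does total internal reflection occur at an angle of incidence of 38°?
θc = arcsin(n₂/n₁) = 53.7°; 38° < θc, so no — the ray refracts.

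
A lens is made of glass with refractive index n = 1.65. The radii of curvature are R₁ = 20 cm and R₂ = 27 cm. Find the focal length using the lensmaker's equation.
1/f = (n − 1)(1/R₁ − 1/R₂) → f = 118.7 cm (converging lens)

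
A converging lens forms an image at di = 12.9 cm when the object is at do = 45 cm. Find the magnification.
M = −di/do = -0.2867 (inverted image)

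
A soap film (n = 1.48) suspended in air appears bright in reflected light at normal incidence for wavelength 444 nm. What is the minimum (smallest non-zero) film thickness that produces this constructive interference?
2nt = (m − ½)λ with m = 1 → t = (m − ½)λ/(2n) = 75 nm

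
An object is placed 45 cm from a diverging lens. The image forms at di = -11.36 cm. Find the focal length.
1/f = 1/do + 1/di → f = -15.2 cm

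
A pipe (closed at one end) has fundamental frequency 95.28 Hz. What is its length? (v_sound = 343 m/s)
L = v/(4f₁) = 0.9 m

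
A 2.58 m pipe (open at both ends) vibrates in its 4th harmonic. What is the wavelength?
λₙ = 2L/n = 1.29 m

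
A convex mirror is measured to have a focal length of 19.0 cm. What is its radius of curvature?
R = 2|f| = 38 cm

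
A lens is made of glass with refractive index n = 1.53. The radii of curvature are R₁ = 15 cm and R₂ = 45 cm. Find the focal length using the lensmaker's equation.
1/f = (n − 1)(1/R₁ − 1/R₂) → f = 42.45 cm (converging lens)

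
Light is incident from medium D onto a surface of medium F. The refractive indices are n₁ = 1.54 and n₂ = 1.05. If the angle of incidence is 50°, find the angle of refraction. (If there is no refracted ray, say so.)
sin θ₂ = (n₁/n₂)·sin θ₁ = 1.124 > 1, so there is no refracted ray — the light undergoes total internal reflection.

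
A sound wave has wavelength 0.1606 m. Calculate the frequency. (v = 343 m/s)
f = v/λ = 2136 Hz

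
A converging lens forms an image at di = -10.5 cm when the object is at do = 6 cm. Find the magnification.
M = −di/do = 1.75 (upright image)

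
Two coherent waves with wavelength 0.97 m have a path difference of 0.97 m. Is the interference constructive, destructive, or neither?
constructive — path difference = 1λ, a whole number of wavelengths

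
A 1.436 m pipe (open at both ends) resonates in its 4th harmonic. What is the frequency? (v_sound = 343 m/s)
fₙ = nv/(2L) = 477.7 Hz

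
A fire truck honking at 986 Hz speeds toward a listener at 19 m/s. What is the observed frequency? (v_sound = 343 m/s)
f_obs = f·v/(v − v_s) = 1044 Hz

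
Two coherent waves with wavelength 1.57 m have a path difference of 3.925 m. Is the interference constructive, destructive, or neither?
destructive — path difference = 2.5λ, an odd multiple of λ/2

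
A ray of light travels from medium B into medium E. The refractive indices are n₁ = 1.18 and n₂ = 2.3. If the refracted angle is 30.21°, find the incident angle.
sin θ₁ = (n₂/n₁)·sin θ₂ → θ₁ = 78.74°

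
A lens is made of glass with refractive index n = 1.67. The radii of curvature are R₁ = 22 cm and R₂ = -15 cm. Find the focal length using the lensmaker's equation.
1/f = (n − 1)(1/R₁ − 1/R₂) → f = 13.31 cm (converging lens)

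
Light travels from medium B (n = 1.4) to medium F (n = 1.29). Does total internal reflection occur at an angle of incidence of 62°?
θc = arcsin(n₂/n₁) = 67.14°; 62° < θc, so no — the ray refracts.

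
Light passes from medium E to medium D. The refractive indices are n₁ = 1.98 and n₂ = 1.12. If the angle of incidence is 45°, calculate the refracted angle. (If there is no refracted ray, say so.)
sin θ₂ = (n₁/n₂)·sin θ₁ = 1.25 > 1, so there is no refracted ray — the light undergoes total internal reflection.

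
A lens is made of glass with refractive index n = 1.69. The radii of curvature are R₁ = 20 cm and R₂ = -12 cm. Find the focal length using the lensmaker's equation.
1/f = (n − 1)(1/R₁ − 1/R₂) → f = 10.87 cm (converging lens)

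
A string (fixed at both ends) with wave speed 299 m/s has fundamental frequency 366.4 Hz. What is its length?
L = v/(2f₁) = 0.408 m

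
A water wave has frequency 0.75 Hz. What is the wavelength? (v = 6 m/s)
λ = v/f = 8 m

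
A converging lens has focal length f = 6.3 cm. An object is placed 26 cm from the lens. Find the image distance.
1/di = 1/f − 1/do → di = 8.315 cm (real image)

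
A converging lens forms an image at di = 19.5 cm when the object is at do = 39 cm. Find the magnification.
M = −di/do = -0.5 (inverted image)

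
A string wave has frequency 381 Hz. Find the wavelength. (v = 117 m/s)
λ = v/f = 0.3071 m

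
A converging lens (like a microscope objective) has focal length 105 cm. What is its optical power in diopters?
P = 1/f = 0.9524 D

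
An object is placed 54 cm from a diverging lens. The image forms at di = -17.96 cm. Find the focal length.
1/f = 1/do + 1/di → f = -26.91 cm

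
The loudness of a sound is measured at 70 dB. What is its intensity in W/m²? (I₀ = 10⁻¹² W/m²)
I = I₀·10^(β/10) = 1.00 × 10⁻⁵ W/m²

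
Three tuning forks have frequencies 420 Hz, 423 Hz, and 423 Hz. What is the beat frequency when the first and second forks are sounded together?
3 Hz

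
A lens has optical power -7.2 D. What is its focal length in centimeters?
f = 1/P = -13.89 cm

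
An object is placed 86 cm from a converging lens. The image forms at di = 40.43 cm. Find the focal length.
1/f = 1/do + 1/di → f = 27.5 cm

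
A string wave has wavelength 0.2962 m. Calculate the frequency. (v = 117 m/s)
f = v/λ = 395 Hz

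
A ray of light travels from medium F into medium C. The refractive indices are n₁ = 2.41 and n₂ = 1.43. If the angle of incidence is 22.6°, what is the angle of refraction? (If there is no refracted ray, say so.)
sin θ₂ = (n₁/n₂)·sin θ₁ = 0.6477 → θ₂ = 40.37°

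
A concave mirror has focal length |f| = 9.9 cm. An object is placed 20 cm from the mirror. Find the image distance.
f = +9.9 cm (concave); 1/di = 1/f − 1/do → di = 19.6 cm (real image, in front of mirror)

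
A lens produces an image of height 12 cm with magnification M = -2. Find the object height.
ho = |hi|/|M| = 6 cm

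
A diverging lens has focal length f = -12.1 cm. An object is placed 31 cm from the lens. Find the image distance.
1/di = 1/f − 1/do → di = -8.703 cm (virtual image)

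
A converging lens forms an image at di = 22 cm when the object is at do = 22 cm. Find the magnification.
M = −di/do = -1 (inverted image)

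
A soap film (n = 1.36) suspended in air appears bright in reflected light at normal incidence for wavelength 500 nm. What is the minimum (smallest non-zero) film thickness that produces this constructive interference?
2nt = (m − ½)λ with m = 1 → t = (m − ½)λ/(2n) = 91.91 nm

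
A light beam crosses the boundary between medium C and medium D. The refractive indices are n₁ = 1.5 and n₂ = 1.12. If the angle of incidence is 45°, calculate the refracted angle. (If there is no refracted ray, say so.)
sin θ₂ = (n₁/n₂)·sin θ₁ = 0.947 → θ₂ = 71.27°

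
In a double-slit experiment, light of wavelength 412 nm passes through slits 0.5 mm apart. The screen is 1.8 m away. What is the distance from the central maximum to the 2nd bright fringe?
y = mλL/d = 2.966 mm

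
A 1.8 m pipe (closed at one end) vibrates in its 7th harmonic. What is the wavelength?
λₙ = 4L/n = 1.029 m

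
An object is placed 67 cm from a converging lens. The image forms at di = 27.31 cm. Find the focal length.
1/f = 1/do + 1/di → f = 19.4 cm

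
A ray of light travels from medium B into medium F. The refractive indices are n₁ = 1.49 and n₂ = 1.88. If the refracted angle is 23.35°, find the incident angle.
sin θ₁ = (n₂/n₁)·sin θ₂ → θ₁ = 30.01°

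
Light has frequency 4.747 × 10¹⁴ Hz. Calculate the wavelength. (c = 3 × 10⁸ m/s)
λ = c/f = 632 nm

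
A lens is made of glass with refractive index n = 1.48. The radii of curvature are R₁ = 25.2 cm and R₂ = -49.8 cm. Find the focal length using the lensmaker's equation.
1/f = (n − 1)(1/R₁ − 1/R₂) → f = 34.86 cm (converging lens)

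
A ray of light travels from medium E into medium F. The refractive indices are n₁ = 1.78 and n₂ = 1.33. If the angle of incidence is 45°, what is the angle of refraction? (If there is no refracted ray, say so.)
sin θ₂ = (n₁/n₂)·sin θ₁ = 0.9464 → θ₂ = 71.15°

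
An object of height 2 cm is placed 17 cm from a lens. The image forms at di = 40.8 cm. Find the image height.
hi = (-di/do) × ho = -4.8 cm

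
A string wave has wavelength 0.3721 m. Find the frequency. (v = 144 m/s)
f = v/λ = 387 Hz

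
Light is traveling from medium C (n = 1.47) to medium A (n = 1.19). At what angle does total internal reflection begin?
θc = arcsin(n₂/n₁) = 54.05°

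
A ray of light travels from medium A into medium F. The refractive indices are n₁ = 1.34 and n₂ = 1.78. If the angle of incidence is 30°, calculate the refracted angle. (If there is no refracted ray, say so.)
sin θ₂ = (n₁/n₂)·sin θ₁ = 0.3764 → θ₂ = 22.11°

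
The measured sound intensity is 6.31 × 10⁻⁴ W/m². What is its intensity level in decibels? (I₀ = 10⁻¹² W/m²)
β = 10·log₁₀(I/I₀) = 88 dB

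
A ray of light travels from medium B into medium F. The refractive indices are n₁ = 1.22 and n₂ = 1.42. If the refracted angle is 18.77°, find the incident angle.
sin θ₁ = (n₂/n₁)·sin θ₂ → θ₁ = 21.99°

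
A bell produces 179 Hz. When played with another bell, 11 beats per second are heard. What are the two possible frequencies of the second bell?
f₂ = 179 ± 11 Hz → 190 Hz or 168 Hz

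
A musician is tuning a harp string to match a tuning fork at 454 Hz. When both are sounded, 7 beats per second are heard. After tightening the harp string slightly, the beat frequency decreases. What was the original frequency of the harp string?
447 Hz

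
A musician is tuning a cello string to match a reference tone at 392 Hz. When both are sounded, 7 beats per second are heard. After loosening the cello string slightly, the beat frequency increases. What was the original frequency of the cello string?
385 Hz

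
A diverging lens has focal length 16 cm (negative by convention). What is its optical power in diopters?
P = 1/f = -6.25 D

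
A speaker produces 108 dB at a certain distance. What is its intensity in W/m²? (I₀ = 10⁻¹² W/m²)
I = I₀·10^(β/10) = 6.31 × 10⁻² W/m²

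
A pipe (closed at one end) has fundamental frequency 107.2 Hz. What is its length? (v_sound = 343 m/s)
L = v/(4f₁) = 0.7999 m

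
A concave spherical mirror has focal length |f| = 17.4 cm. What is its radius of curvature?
R = 2|f| = 34.8 cm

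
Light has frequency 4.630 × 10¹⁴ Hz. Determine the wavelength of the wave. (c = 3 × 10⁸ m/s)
λ = c/f = 647.9 nm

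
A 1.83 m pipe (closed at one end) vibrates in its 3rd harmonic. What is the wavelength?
λₙ = 4L/n = 2.44 m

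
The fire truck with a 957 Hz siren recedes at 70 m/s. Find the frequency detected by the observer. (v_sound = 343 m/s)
f_obs = f·v/(v + v_s) = 794.8 Hz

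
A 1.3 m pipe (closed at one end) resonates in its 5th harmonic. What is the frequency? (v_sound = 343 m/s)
fₙ = nv/(4L) = 329.8 Hz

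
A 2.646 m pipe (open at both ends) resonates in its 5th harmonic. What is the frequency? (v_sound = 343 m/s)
fₙ = nv/(2L) = 324.1 Hz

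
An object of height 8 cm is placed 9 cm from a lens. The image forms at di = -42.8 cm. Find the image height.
hi = (-di/do) × ho = 38.04 cm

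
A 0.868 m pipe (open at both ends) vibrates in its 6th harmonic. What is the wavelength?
λₙ = 2L/n = 0.2893 m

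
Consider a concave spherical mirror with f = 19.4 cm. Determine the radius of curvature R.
R = 2|f| = 38.8 cm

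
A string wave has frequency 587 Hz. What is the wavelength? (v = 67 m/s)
λ = v/f = 0.1141 m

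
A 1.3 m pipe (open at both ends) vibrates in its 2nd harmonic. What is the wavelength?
λₙ = 2L/n = 1.3 m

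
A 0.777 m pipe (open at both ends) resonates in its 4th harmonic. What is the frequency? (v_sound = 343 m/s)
fₙ = nv/(2L) = 882.9 Hz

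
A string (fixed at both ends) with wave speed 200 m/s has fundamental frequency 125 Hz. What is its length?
L = v/(2f₁) = 0.8 m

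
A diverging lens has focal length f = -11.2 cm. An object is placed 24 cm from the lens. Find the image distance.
1/di = 1/f − 1/do → di = -7.636 cm (virtual image)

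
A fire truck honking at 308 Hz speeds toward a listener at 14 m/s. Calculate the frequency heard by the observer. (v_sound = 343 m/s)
f_obs = f·v/(v − v_s) = 321.1 Hz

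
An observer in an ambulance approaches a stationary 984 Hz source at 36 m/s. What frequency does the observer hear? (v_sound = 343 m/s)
f_obs = f·(v + v_o)/v = 1087 Hz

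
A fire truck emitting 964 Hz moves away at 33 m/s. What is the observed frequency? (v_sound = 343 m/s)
f_obs = f·v/(v + v_s) = 879.4 Hz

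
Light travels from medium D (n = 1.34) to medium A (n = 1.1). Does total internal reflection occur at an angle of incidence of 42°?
θc = arcsin(n₂/n₁) = 55.17°; 42° < θc, so no — the ray refracts.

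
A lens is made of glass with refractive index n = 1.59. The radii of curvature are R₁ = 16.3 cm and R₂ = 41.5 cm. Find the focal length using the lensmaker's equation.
1/f = (n − 1)(1/R₁ − 1/R₂) → f = 45.5 cm (converging lens)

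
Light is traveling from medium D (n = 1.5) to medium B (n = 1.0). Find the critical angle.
θc = arcsin(n₂/n₁) = 41.81°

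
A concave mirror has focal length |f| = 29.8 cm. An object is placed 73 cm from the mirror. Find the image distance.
f = +29.8 cm (concave); 1/di = 1/f − 1/do → di = 50.36 cm (real image, in front of mirror)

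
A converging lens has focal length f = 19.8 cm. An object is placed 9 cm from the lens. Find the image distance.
1/di = 1/f − 1/do → di = -16.5 cm (virtual image)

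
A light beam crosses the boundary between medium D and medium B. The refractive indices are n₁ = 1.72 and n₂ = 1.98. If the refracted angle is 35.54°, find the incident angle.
sin θ₁ = (n₂/n₁)·sin θ₂ → θ₁ = 42°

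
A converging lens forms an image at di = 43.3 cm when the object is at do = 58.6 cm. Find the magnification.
M = −di/do = -0.7389 (inverted image)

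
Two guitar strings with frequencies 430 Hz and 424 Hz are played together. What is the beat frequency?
6 Hz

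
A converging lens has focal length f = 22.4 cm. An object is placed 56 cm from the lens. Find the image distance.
1/di = 1/f − 1/do → di = 37.33 cm (real image)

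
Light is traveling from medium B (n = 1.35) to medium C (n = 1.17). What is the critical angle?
θc = arcsin(n₂/n₁) = 60.07°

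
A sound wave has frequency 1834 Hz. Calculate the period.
T = 1/f = 5.453 × 10⁻⁴ s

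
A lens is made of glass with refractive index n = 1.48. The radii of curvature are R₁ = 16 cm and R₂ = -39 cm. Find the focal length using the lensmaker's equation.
1/f = (n − 1)(1/R₁ − 1/R₂) → f = 23.64 cm (converging lens)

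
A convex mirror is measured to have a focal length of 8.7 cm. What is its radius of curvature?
R = 2|f| = 17.4 cm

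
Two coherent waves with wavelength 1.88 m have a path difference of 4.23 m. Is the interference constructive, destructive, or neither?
neither (partial) — path difference = 2.25λ, neither a whole number of wavelengths nor an odd multiple of λ/2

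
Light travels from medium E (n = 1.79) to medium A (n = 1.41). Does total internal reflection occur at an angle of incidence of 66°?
θc = arcsin(n₂/n₁) = 51.97°; 66° > θc, so yes — total internal reflection.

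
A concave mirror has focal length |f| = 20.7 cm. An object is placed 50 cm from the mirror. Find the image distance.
f = +20.7 cm (concave); 1/di = 1/f − 1/do → di = 35.32 cm (real image, in front of mirror)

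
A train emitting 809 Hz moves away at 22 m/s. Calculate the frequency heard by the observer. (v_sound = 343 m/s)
f_obs = f·v/(v + v_s) = 760.2 Hz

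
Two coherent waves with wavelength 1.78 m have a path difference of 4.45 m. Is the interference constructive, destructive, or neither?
destructive — path difference = 2.5λ, an odd multiple of λ/2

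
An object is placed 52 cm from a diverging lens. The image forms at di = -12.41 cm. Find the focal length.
1/f = 1/do + 1/di → f = -16.3 cm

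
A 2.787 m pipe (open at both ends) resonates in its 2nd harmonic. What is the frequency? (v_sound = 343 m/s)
fₙ = nv/(2L) = 123.1 Hz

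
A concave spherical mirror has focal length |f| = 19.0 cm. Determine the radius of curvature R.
R = 2|f| = 38 cm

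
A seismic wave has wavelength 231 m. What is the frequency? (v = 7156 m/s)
f = v/λ = 30.98 Hz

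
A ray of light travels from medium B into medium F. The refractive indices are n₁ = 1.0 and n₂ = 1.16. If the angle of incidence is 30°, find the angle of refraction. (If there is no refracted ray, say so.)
sin θ₂ = (n₁/n₂)·sin θ₁ = 0.431 → θ₂ = 25.53°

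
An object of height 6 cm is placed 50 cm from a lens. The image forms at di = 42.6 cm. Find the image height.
hi = (-di/do) × ho = -5.112 cm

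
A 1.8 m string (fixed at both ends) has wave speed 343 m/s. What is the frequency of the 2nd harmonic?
fₙ = nv/(2L) = 190.6 Hz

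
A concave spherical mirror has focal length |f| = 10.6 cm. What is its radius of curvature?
R = 2|f| = 21.2 cm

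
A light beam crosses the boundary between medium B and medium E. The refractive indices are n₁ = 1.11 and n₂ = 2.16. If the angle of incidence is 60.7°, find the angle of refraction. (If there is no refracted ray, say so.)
sin θ₂ = (n₁/n₂)·sin θ₁ = 0.4481 → θ₂ = 26.62°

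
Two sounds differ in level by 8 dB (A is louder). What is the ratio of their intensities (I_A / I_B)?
I_A/I_B = 10^(Δβ/10) = 6.31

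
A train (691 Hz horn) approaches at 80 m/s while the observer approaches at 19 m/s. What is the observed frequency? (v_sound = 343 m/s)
f_obs = f·(v + v_o)/(v − v_s) = 951.1 Hz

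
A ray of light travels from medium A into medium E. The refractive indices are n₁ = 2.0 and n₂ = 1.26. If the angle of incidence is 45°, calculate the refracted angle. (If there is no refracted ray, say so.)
sin θ₂ = (n₁/n₂)·sin θ₁ = 1.122 > 1, so there is no refracted ray — the light undergoes total internal reflection.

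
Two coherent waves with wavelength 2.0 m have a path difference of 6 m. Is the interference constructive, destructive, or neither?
constructive — path difference = 3λ, a whole number of wavelengths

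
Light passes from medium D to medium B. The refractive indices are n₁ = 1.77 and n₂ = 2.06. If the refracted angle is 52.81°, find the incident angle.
sin θ₁ = (n₂/n₁)·sin θ₂ → θ₁ = 68°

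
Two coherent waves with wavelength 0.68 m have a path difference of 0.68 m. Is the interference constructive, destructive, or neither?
constructive — path difference = 1λ, a whole number of wavelengths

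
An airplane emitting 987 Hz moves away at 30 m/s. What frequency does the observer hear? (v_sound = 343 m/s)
f_obs = f·v/(v + v_s) = 907.6 Hz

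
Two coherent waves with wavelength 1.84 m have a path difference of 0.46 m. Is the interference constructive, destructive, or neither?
neither (partial) — path difference = 0.25λ, neither a whole number of wavelengths nor an odd multiple of λ/2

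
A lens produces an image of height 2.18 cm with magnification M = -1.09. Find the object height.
ho = |hi|/|M| = 2 cm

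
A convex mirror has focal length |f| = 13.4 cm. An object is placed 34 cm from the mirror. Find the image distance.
f = −13.4 cm (convex); 1/di = 1/f − 1/do → di = -9.612 cm (virtual image, behind mirror)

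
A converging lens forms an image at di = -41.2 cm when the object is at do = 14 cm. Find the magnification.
M = −di/do = 2.943 (upright image)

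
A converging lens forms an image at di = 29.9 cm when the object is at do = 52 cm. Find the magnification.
M = −di/do = -0.575 (inverted image)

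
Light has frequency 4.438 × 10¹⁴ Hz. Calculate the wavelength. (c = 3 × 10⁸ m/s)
λ = c/f = 676 nm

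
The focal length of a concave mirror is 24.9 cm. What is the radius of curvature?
R = 2|f| = 49.8 cm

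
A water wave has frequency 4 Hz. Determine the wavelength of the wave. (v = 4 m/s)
λ = v/f = 1 m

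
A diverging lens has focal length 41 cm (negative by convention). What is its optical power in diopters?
P = 1/f = -2.439 D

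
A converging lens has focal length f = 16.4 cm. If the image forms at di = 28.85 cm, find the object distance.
1/do = 1/f − 1/di → do = 38 cm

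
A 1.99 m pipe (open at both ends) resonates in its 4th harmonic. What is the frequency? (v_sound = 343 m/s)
fₙ = nv/(2L) = 344.7 Hz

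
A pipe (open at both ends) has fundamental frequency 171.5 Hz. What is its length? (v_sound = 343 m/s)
L = v/(2f₁) = 1 m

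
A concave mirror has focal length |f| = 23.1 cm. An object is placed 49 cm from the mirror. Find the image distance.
f = +23.1 cm (concave); 1/di = 1/f − 1/do → di = 43.7 cm (real image, in front of mirror)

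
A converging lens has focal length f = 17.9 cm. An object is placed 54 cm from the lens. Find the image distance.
1/di = 1/f − 1/do → di = 26.78 cm (real image)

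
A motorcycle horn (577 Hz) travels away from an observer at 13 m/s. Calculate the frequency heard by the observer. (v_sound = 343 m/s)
f_obs = f·v/(v + v_s) = 555.9 Hz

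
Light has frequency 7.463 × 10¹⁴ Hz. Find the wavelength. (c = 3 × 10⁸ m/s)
λ = c/f = 402 nm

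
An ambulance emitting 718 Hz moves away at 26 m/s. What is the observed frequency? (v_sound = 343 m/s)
f_obs = f·v/(v + v_s) = 667.4 Hz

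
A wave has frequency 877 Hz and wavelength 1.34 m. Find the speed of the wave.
v = fλ = 1175 m/s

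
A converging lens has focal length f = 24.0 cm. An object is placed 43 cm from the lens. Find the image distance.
1/di = 1/f − 1/do → di = 54.32 cm (real image)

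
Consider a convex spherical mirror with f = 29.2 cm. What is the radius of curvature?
R = 2|f| = 58.4 cm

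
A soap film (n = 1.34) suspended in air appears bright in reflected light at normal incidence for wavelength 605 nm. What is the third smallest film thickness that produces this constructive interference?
2nt = (m − ½)λ with m = 3 → t = (m − ½)λ/(2n) = 564.4 nm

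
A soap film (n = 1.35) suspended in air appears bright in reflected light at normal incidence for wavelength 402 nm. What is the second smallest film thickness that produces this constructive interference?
2nt = (m − ½)λ with m = 2 → t = (m − ½)λ/(2n) = 223.3 nm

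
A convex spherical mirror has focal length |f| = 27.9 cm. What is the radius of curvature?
R = 2|f| = 55.8 cm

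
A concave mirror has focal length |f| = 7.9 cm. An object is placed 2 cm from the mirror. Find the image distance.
f = +7.9 cm (concave); 1/di = 1/f − 1/do → di = -2.678 cm (virtual image, behind mirror)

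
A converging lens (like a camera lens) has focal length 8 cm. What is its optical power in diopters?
P = 1/f = 12.5 D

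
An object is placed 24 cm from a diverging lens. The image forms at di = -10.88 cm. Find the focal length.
1/f = 1/do + 1/di → f = -19.9 cm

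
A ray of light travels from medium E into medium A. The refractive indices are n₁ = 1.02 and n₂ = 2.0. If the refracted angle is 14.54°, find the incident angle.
sin θ₁ = (n₂/n₁)·sin θ₂ → θ₁ = 29.49°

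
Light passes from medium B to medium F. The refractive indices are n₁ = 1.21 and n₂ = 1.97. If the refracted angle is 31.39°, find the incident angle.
sin θ₁ = (n₂/n₁)·sin θ₂ → θ₁ = 58°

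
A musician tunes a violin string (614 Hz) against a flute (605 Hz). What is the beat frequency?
9 Hz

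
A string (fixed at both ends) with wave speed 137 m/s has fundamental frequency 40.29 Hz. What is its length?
L = v/(2f₁) = 1.7 m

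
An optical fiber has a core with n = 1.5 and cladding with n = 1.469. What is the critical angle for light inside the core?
θc = arcsin(n_cladding/n_core) = 78.33°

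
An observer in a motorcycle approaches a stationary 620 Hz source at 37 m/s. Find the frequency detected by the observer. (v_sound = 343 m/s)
f_obs = f·(v + v_o)/v = 686.9 Hz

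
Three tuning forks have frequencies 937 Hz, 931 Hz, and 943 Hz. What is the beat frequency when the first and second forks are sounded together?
6 Hz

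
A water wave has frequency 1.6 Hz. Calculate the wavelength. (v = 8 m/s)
λ = v/f = 5 m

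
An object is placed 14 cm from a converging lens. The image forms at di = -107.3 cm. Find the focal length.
1/f = 1/do + 1/di → f = 16.1 cm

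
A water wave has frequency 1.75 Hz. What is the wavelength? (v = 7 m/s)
λ = v/f = 4 m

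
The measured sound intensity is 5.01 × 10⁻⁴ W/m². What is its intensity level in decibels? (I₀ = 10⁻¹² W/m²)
β = 10·log₁₀(I/I₀) = 87 dB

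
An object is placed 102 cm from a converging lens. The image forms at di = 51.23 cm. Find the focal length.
1/f = 1/do + 1/di → f = 34.1 cm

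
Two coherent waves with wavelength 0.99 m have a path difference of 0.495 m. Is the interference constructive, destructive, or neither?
destructive — path difference = 0.5λ, an odd multiple of λ/2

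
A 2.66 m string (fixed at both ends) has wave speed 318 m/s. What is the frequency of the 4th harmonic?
fₙ = nv/(2L) = 239.1 Hz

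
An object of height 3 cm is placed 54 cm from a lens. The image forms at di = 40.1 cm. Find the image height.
hi = (-di/do) × ho = -2.228 cm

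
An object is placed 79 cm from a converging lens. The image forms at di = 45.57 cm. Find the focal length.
1/f = 1/do + 1/di → f = 28.9 cm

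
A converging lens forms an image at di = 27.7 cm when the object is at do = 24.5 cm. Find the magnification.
M = −di/do = -1.131 (inverted image)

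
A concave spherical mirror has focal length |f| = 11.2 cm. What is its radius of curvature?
R = 2|f| = 22.4 cm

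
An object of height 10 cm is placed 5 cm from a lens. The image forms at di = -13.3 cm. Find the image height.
hi = (-di/do) × ho = 26.6 cm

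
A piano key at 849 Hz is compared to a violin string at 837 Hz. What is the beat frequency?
12 Hz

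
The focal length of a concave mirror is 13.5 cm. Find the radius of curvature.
R = 2|f| = 27 cm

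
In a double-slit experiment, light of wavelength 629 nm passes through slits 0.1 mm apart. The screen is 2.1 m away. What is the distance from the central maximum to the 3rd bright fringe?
y = mλL/d = 39.63 mm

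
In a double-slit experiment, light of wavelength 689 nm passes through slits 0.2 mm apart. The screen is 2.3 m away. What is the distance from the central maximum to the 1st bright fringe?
y = mλL/d = 7.923 mm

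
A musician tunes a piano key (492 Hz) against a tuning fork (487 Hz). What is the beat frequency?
5 Hz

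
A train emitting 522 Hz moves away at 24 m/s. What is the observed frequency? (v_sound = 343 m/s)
f_obs = f·v/(v + v_s) = 487.9 Hz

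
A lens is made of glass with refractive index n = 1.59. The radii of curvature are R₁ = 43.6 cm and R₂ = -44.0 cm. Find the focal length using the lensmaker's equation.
1/f = (n − 1)(1/R₁ − 1/R₂) → f = 37.12 cm (converging lens)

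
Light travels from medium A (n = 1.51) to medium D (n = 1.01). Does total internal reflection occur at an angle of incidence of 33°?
θc = arcsin(n₂/n₁) = 41.98°; 33° < θc, so no — the ray refracts.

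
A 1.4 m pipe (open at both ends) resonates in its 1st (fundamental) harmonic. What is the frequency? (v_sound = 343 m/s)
fₙ = nv/(2L) = 122.5 Hz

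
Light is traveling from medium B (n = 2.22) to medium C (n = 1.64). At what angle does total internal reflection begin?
θc = arcsin(n₂/n₁) = 47.62°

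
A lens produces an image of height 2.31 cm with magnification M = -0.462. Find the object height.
ho = |hi|/|M| = 5 cm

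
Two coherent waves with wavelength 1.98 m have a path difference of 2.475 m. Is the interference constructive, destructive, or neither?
neither (partial) — path difference = 1.25λ, neither a whole number of wavelengths nor an odd multiple of λ/2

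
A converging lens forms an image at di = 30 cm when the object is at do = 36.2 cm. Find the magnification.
M = −di/do = -0.8287 (inverted image)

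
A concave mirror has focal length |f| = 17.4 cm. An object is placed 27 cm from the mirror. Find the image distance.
f = +17.4 cm (concave); 1/di = 1/f − 1/do → di = 48.94 cm (real image, in front of mirror)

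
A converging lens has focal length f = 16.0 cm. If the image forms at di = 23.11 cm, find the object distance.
1/do = 1/f − 1/di → do = 52.01 cm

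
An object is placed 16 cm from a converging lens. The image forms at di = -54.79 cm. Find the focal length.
1/f = 1/do + 1/di → f = 22.6 cm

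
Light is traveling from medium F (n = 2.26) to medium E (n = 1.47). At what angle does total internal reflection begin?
θc = arcsin(n₂/n₁) = 40.57°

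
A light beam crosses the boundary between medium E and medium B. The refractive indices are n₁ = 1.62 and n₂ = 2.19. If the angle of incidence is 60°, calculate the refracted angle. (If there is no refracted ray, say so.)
sin θ₂ = (n₁/n₂)·sin θ₁ = 0.6406 → θ₂ = 39.84°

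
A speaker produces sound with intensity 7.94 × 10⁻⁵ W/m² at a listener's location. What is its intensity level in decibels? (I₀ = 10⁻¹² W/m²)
β = 10·log₁₀(I/I₀) = 79 dB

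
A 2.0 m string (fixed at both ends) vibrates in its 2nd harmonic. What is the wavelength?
λₙ = 2L/n = 2 m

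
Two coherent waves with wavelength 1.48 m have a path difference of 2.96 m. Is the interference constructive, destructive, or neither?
constructive — path difference = 2λ, a whole number of wavelengths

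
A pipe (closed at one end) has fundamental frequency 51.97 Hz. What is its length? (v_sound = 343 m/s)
L = v/(4f₁) = 1.65 m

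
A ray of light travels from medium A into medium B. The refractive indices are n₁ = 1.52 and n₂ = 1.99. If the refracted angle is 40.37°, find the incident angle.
sin θ₁ = (n₂/n₁)·sin θ₂ → θ₁ = 58°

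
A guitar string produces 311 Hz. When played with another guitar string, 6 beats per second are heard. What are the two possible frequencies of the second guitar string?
f₂ = 311 ± 6 Hz → 317 Hz or 305 Hz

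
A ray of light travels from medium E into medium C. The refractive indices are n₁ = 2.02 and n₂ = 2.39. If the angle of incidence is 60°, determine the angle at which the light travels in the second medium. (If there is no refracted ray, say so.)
sin θ₂ = (n₁/n₂)·sin θ₁ = 0.732 → θ₂ = 47.05°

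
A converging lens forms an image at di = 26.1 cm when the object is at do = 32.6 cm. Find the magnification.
M = −di/do = -0.8006 (inverted image)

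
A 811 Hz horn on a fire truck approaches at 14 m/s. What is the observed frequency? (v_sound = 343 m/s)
f_obs = f·v/(v − v_s) = 845.5 Hz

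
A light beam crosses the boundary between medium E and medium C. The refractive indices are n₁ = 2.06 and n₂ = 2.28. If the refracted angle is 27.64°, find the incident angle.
sin θ₁ = (n₂/n₁)·sin θ₂ → θ₁ = 30.89°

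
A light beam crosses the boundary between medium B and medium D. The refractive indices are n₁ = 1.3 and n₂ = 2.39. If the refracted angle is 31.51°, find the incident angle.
sin θ₁ = (n₂/n₁)·sin θ₂ → θ₁ = 73.92°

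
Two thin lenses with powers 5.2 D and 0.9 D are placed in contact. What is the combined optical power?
P_total = P₁ + P₂ = 6.1 D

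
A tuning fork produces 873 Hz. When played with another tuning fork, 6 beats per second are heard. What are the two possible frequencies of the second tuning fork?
f₂ = 873 ± 6 Hz → 879 Hz or 867 Hz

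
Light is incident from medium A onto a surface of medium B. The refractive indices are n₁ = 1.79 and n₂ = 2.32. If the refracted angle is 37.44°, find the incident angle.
sin θ₁ = (n₂/n₁)·sin θ₂ → θ₁ = 51.99°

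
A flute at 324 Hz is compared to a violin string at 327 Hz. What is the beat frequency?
3 Hz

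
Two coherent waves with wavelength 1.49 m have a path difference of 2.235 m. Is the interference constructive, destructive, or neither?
destructive — path difference = 1.5λ, an odd multiple of λ/2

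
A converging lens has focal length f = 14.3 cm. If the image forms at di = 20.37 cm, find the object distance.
1/do = 1/f − 1/di → do = 47.99 cm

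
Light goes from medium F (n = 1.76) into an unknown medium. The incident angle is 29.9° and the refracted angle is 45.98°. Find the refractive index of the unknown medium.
n₂ = n₁·sin θ₁ / sin θ₂ = 1.22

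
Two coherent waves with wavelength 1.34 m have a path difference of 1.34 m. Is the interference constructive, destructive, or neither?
constructive — path difference = 1λ, a whole number of wavelengths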